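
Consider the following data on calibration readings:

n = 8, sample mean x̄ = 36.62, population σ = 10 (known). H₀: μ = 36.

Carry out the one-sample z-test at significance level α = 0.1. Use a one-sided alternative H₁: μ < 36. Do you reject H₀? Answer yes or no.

reject H₀: no

SE = σ/√n = 10/√8 = 3.5355
z = (x̄−μ₀)/SE = (36.62−36)/3.5355 = 0.1754
p-value (one-sided, H₁ less) = 0.56960
At α=0.1: p ≥ α → fail to reject H₀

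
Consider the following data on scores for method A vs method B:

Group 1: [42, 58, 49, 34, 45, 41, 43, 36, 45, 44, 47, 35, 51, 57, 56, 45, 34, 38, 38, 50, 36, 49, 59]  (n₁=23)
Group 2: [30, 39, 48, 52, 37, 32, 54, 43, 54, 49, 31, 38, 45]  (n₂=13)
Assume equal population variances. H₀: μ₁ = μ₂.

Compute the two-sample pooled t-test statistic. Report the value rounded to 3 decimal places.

test statistic = 0.852

x̄₁=44.870, s₁=7.858, n₁=23
x̄₂=42.462, s₂=8.637, n₂=13
s_p² = [22·7.858² + 12·8.637²]/34 = 66.2894
SE = √(s_p²·(1/23+1/13)) = 2.8251
t = (44.870−42.462)/2.8251 = 0.8524
df = 34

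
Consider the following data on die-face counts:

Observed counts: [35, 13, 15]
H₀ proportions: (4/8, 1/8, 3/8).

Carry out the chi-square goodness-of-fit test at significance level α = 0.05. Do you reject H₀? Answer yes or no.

reject H₀: yes

n = 63; E_i = n·p_i = [31.50, 7.88, 23.62]
χ² = (35−31.50)²/31.50 + (13−7.88)²/7.88 + (15−23.62)²/23.62 = 6.8730
df = 2
p-value (upper-tail) = 0.03218
At α=0.05: p < α → reject H₀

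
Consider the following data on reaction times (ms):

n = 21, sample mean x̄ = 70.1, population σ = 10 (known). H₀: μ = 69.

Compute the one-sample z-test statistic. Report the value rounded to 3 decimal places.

test statistic = 0.504

SE = σ/√n = 10/√21 = 2.1822
z = (x̄−μ₀)/SE = (70.1−69)/2.1822 = 0.5041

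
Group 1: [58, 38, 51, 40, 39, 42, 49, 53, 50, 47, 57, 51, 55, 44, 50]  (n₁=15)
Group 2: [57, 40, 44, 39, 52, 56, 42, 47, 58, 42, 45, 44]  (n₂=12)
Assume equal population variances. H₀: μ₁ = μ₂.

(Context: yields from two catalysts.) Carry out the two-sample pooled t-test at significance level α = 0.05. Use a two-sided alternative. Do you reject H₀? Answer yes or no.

reject H₀: no

x̄₁=48.267, s₁=6.431, n₁=15
x̄₂=47.167, s₂=6.820, n₂=12
s_p² = [14·6.431² + 11·6.820²]/25 = 43.6240
SE = √(s_p²·(1/15+1/12)) = 2.5580
t = (48.267−47.167)/2.5580 = 0.4300
df = 25
p-value (two-sided) = 0.67087
At α=0.05: p ≥ α → fail to reject H₀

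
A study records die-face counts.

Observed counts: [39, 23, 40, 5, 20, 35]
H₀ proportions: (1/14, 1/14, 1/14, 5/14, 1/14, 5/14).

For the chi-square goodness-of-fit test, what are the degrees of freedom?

degrees of freedom = 5

df = k − 1 = 6 − 1 = 5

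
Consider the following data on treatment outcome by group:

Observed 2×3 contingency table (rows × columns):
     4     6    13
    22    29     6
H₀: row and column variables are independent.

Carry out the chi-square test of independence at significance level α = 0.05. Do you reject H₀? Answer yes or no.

reject H₀: yes

Row totals [23, 57], col totals [26, 35, 19], n=80
χ² = (4−7.47)²/7.47 + (6−10.06)²/10.06 + (13−5.46)²/5.46 + (22−18.52)²/18.52 + (29−24.94)²/24.94 + (6−13.54)²/13.54 = 19.1668
df = 2
p-value (upper-tail) = 0.00007
At α=0.05: p < α → reject H₀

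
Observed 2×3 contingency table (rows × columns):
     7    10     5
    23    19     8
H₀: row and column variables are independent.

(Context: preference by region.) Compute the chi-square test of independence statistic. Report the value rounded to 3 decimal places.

Row totals [22, 50], col totals [30, 29, 13], n=72
χ² = (7−9.17)²/9.17 + (10−8.86)²/8.86 + (5−3.97)²/3.97 + (23−20.83)²/20.83 + (19−20.14)²/20.14 + (8−9.03)²/9.03 = 1.3312
df = 2

test statistic = 1.331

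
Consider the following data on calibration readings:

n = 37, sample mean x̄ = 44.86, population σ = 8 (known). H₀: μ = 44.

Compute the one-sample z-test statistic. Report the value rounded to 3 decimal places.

SE = σ/√n = 8/√37 = 1.3152
z = (x̄−μ₀)/SE = (44.86−44)/1.3152 = 0.6539

test statistic = 0.654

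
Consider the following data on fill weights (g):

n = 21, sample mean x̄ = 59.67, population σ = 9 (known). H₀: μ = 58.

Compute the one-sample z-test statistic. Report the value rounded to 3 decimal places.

SE = σ/√n = 9/√21 = 1.9640
z = (x̄−μ₀)/SE = (59.67−58)/1.9640 = 0.8503

test statistic = 0.850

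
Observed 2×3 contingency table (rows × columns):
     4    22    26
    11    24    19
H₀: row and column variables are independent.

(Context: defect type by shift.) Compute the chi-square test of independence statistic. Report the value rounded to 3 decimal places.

test statistic = 4.406

Row totals [52, 54], col totals [15, 46, 45], n=106
χ² = (4−7.36)²/7.36 + (22−22.57)²/22.57 + (26−22.08)²/22.08 + (11−7.64)²/7.64 + (24−23.43)²/23.43 + (19−22.92)²/22.92 = 4.4063
df = 2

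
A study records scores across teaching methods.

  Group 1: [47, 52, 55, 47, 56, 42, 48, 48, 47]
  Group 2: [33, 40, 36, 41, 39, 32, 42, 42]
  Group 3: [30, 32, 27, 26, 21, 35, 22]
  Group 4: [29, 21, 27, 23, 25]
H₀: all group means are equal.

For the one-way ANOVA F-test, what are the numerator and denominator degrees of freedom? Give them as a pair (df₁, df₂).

k = 4 groups, N = 29 total
df = (k−1, N−k) = (4−1, 29−4) = (3, 25)

degrees of freedom = [3, 25]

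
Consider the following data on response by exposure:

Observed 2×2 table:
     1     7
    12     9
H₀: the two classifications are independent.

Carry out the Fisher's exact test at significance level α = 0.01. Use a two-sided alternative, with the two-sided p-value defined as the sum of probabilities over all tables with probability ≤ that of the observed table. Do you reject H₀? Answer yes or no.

Margins: r₁=8, r₂=21, c₁=13, c₂=16, n=29
p_obs = C(8,1)·C(21,12)/C(29,13); sum pmf over tables with pmf ≤ p_obs
p-value (two-sided) = 0.04434
At α=0.01: p ≥ α → fail to reject H₀

reject H₀: no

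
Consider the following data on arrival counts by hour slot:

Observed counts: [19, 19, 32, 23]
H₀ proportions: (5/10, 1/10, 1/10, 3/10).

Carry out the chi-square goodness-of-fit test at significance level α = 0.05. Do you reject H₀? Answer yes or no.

reject H₀: yes

n = 93; E_i = n·p_i = [46.50, 9.30, 9.30, 27.90]
χ² = (19−46.50)²/46.50 + (19−9.30)²/9.30 + (32−9.30)²/9.30 + (23−27.90)²/27.90 = 82.6487
df = 3
p-value (upper-tail) = 0.00000
At α=0.05: p < α → reject H₀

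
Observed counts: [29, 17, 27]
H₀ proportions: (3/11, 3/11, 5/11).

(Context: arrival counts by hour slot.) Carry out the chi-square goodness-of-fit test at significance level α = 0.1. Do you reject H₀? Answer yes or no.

reject H₀: yes

n = 73; E_i = n·p_i = [19.91, 19.91, 33.18]
χ² = (29−19.91)²/19.91 + (17−19.91)²/19.91 + (27−33.18)²/33.18 = 5.7279
df = 2
p-value (upper-tail) = 0.05704
At α=0.1: p < α → reject H₀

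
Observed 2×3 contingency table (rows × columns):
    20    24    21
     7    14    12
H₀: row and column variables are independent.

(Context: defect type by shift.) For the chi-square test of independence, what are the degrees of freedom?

df = (r−1)(c−1) = (2−1)·(3−1) = 2

degrees of freedom = 2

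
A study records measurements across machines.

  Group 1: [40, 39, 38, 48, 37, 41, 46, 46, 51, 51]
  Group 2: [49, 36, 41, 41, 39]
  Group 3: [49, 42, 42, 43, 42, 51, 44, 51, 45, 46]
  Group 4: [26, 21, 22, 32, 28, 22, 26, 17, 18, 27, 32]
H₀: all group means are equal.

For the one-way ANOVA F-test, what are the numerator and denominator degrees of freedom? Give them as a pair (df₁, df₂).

k = 4 groups, N = 36 total
df = (k−1, N−k) = (4−1, 36−4) = (3, 32)

degrees of freedom = [3, 32]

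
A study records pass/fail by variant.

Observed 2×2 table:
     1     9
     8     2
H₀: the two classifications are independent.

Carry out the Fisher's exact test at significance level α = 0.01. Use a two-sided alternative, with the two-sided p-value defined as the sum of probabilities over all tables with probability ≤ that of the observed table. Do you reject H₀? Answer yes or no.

Margins: r₁=10, r₂=10, c₁=9, c₂=11, n=20
p_obs = C(10,1)·C(10,8)/C(20,9); sum pmf over tables with pmf ≤ p_obs
p-value (two-sided) = 0.00548
At α=0.01: p < α → reject H₀

reject H₀: yes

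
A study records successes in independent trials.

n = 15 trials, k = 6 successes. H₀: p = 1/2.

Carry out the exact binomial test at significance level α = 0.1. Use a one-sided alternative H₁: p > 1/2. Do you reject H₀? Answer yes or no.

reject H₀: no

Exact binomial: n=15, k=6, p₀=1/2=0.5000
P(X≥6) from Σ C(n,i)·p₀^i·(1−p₀)^(n−i)
p-value (one-sided, H₁ greater) = 0.84912
At α=0.1: p ≥ α → fail to reject H₀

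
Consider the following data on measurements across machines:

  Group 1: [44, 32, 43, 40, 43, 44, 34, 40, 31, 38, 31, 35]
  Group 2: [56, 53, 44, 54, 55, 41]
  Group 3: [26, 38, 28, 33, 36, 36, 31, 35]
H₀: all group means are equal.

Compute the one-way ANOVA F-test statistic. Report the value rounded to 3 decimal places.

test statistic = 20.668

Group means [37.92, 50.50, 32.88], grand mean 39.269
SSB = Σnᵢ(x̄ᵢ−x̄)² = 1105.824; SSW = ΣΣ(x−x̄ᵢ)² = 615.292
MSB = 1105.824/2 = 552.9119; MSW = 615.292/23 = 26.7518
F = MSB/MSW = 20.6682
df = (2, 23)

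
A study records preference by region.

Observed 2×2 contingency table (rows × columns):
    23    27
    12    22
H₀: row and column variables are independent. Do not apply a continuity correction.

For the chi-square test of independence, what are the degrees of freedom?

degrees of freedom = 1

df = (r−1)(c−1) = (2−1)·(2−1) = 1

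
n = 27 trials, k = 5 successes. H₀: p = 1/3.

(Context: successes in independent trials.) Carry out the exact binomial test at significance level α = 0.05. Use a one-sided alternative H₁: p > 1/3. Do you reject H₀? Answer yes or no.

reject H₀: no

Exact binomial: n=27, k=5, p₀=1/3=0.3333
P(X≥5) from Σ C(n,i)·p₀^i·(1−p₀)^(n−i)
p-value (one-sided, H₁ greater) = 0.97246
At α=0.05: p ≥ α → fail to reject H₀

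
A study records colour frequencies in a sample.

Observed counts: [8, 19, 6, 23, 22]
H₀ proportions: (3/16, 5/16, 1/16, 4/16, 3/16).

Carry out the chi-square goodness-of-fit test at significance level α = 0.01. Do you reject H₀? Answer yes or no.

reject H₀: no

n = 78; E_i = n·p_i = [14.62, 24.38, 4.88, 19.50, 14.62]
χ² = (8−14.62)²/14.62 + (19−24.38)²/24.38 + (6−4.88)²/4.88 + (23−19.50)²/19.50 + (22−14.62)²/14.62 = 8.7932
df = 4
p-value (upper-tail) = 0.06648
At α=0.01: p ≥ α → fail to reject H₀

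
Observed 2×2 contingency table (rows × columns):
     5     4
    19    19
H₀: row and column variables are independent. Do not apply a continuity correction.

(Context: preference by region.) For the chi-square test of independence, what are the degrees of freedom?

df = (r−1)(c−1) = (2−1)·(2−1) = 1

degrees of freedom = 1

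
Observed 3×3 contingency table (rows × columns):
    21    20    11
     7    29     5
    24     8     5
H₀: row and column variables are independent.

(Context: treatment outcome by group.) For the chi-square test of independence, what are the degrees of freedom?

df = (r−1)(c−1) = (3−1)·(3−1) = 4

degrees of freedom = 4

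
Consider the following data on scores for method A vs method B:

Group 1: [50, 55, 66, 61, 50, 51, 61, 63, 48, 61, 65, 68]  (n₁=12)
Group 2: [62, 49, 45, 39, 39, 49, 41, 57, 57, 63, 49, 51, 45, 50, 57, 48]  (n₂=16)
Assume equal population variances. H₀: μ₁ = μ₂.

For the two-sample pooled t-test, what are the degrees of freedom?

degrees of freedom = 26

df = n₁ + n₂ − 2 = 12 + 16 − 2 = 26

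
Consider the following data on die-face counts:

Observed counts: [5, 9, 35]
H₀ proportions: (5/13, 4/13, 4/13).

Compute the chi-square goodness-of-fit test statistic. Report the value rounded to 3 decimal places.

test statistic = 38.949

n = 49; E_i = n·p_i = [18.85, 15.08, 15.08]
χ² = (5−18.85)²/18.85 + (9−15.08)²/15.08 + (35−15.08)²/15.08 = 38.9490
df = 2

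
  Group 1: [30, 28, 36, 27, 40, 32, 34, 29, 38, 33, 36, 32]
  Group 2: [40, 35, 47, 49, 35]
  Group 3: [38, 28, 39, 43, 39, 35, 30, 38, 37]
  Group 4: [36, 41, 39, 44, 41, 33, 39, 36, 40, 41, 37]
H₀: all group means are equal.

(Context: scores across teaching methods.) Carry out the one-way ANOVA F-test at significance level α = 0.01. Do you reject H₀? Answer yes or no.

reject H₀: yes

Group means [32.92, 41.20, 36.33, 38.82], grand mean 36.622
SSB = Σnᵢ(x̄ᵢ−x̄)² = 323.350; SSW = ΣΣ(x−x̄ᵢ)² = 625.353
MSB = 323.350/3 = 107.7832; MSW = 625.353/33 = 18.9501
F = MSB/MSW = 5.6877
df = (3, 33)
p-value (upper-tail) = 0.00297
At α=0.01: p < α → reject H₀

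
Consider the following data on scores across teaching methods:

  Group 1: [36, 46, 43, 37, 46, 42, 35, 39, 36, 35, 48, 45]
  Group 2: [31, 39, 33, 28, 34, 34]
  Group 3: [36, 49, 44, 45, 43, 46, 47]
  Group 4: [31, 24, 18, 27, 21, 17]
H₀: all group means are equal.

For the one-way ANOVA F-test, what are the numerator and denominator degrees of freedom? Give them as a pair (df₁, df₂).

degrees of freedom = [3, 27]

k = 4 groups, N = 31 total
df = (k−1, N−k) = (4−1, 31−4) = (3, 27)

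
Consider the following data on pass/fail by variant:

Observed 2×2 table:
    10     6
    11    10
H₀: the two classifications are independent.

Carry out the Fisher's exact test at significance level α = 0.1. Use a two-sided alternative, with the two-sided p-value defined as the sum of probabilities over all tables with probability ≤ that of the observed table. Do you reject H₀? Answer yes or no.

reject H₀: no

Margins: r₁=16, r₂=21, c₁=21, c₂=16, n=37
p_obs = C(16,10)·C(21,11)/C(37,21); sum pmf over tables with pmf ≤ p_obs
p-value (two-sided) = 0.73885
At α=0.1: p ≥ α → fail to reject H₀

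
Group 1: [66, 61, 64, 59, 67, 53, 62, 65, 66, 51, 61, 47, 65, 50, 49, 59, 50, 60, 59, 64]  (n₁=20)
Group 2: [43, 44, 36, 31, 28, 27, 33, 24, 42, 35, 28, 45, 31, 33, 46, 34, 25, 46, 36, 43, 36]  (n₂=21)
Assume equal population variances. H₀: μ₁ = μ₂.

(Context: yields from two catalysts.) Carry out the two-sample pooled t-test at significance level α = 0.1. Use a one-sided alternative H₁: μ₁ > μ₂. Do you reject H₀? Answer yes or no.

x̄₁=58.900, s₁=6.520, n₁=20
x̄₂=35.524, s₂=7.146, n₂=21
s_p² = [19·6.520² + 20·7.146²]/39 = 46.8984
SE = √(s_p²·(1/20+1/21)) = 2.1397
t = (58.900−35.524)/2.1397 = 10.9251
df = 39
p-value (one-sided, H₁ greater) = 0.00000
At α=0.1: p < α → reject H₀

reject H₀: yes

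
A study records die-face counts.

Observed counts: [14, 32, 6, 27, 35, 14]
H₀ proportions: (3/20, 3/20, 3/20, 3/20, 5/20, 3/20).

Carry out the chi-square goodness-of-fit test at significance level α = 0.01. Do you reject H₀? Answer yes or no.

n = 128; E_i = n·p_i = [19.20, 19.20, 19.20, 19.20, 32.00, 19.20]
χ² = (14−19.20)²/19.20 + (32−19.20)²/19.20 + (6−19.20)²/19.20 + (27−19.20)²/19.20 + (35−32.00)²/32.00 + (14−19.20)²/19.20 = 23.8750
df = 5
p-value (upper-tail) = 0.00023
At α=0.01: p < α → reject H₀

reject H₀: yes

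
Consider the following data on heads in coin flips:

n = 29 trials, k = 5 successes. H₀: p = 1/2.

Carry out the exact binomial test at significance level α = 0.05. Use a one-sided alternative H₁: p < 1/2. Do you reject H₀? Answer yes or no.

Exact binomial: n=29, k=5, p₀=1/2=0.5000
P(X≤5) from Σ C(n,i)·p₀^i·(1−p₀)^(n−i)
p-value (one-sided, H₁ less) = 0.00027
At α=0.05: p < α → reject H₀

reject H₀: yes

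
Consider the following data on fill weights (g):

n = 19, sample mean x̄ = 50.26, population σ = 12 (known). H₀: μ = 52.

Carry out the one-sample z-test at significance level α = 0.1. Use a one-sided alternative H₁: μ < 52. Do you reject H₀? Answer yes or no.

reject H₀: no

SE = σ/√n = 12/√19 = 2.7530
z = (x̄−μ₀)/SE = (50.26−52)/2.7530 = -0.6320
p-value (one-sided, H₁ less) = 0.26368
At α=0.1: p ≥ α → fail to reject H₀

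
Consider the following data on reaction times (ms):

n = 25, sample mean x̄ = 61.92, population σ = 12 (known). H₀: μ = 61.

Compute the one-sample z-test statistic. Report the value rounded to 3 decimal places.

test statistic = 0.383

SE = σ/√n = 12/√25 = 2.4000
z = (x̄−μ₀)/SE = (61.92−61)/2.4000 = 0.3833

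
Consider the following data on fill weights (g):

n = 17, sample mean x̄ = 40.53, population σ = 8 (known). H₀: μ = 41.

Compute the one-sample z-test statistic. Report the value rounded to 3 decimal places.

SE = σ/√n = 8/√17 = 1.9403
z = (x̄−μ₀)/SE = (40.53−41)/1.9403 = -0.2422

test statistic = -0.242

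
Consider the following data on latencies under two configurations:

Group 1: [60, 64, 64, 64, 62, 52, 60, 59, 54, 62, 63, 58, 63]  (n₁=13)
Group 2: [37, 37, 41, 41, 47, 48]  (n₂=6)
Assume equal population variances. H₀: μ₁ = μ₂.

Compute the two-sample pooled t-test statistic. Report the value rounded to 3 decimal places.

test statistic = 9.102

x̄₁=60.385, s₁=3.841, n₁=13
x̄₂=41.833, s₂=4.750, n₂=6
s_p² = [12·3.841² + 5·4.750²]/17 = 17.0535
SE = √(s_p²·(1/13+1/6)) = 2.0382
t = (60.385−41.833)/2.0382 = 9.1020
df = 17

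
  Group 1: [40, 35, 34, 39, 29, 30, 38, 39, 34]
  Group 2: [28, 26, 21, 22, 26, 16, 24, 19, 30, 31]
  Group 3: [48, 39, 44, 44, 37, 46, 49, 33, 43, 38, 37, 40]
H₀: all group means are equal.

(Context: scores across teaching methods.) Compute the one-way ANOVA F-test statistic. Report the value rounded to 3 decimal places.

test statistic = 37.738

Group means [35.33, 24.30, 41.50], grand mean 34.161
SSB = Σnᵢ(x̄ᵢ−x̄)² = 1631.094; SSW = ΣΣ(x−x̄ᵢ)² = 605.100
MSB = 1631.094/2 = 815.5468; MSW = 605.100/28 = 21.6107
F = MSB/MSW = 37.7381
df = (2, 28)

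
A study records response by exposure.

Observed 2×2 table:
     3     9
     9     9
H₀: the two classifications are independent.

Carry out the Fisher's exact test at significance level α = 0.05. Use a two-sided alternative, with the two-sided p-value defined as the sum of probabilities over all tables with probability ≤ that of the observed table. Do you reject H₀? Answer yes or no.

reject H₀: no

Margins: r₁=12, r₂=18, c₁=12, c₂=18, n=30
p_obs = C(12,3)·C(18,9)/C(30,12); sum pmf over tables with pmf ≤ p_obs
p-value (two-sided) = 0.25985
At α=0.05: p ≥ α → fail to reject H₀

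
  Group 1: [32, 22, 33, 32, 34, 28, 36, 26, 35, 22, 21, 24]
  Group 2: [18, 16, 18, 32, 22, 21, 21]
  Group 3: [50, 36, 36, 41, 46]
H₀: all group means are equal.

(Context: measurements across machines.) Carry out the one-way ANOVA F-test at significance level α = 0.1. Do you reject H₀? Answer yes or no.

Group means [28.75, 21.14, 41.80], grand mean 29.250
SSB = Σnᵢ(x̄ᵢ−x̄)² = 1250.593; SSW = ΣΣ(x−x̄ᵢ)² = 657.907
MSB = 1250.593/2 = 625.2964; MSW = 657.907/21 = 31.3289
F = MSB/MSW = 19.9591
df = (2, 21)
p-value (upper-tail) = 0.00001
At α=0.1: p < α → reject H₀

reject H₀: yes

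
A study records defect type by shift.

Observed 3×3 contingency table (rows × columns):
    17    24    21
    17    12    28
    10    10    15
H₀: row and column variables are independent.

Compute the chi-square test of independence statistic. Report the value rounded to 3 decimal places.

test statistic = 4.866

Row totals [62, 57, 35], col totals [44, 46, 64], n=154
χ² = (17−17.71)²/17.71 + (24−18.52)²/18.52 + (21−25.77)²/25.77 + (17−16.29)²/16.29 + (12−17.03)²/17.03 + (28−23.69)²/23.69 + (10−10.00)²/10.00 + (10−10.45)²/10.45 + (15−14.55)²/14.55 = 4.8661
df = 4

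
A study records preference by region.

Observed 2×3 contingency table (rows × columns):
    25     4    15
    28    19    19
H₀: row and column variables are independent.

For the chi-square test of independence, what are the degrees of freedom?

degrees of freedom = 2

df = (r−1)(c−1) = (2−1)·(3−1) = 2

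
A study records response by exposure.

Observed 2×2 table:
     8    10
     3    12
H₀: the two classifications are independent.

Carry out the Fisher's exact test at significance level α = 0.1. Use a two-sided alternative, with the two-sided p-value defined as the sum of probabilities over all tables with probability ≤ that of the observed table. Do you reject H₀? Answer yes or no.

reject H₀: no

Margins: r₁=18, r₂=15, c₁=11, c₂=22, n=33
p_obs = C(18,8)·C(15,3)/C(33,11); sum pmf over tables with pmf ≤ p_obs
p-value (two-sided) = 0.26593
At α=0.1: p ≥ α → fail to reject H₀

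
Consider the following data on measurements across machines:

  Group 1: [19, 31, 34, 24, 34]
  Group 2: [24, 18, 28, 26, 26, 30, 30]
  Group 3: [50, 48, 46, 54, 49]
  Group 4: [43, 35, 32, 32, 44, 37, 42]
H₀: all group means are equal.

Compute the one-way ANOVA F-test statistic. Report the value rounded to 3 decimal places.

Group means [28.40, 26.00, 49.40, 37.86], grand mean 34.833
SSB = Σnᵢ(x̄ᵢ−x̄)² = 1878.076; SSW = ΣΣ(x−x̄ᵢ)² = 475.257
MSB = 1878.076/3 = 626.0254; MSW = 475.257/20 = 23.7629
F = MSB/MSW = 26.3447
df = (3, 20)

test statistic = 26.345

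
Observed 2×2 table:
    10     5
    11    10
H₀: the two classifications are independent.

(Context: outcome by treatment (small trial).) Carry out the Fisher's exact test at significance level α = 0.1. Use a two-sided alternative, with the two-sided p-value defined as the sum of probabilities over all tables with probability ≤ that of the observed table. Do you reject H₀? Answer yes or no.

reject H₀: no

Margins: r₁=15, r₂=21, c₁=21, c₂=15, n=36
p_obs = C(15,10)·C(21,11)/C(36,21); sum pmf over tables with pmf ≤ p_obs
p-value (two-sided) = 0.50061
At α=0.1: p ≥ α → fail to reject H₀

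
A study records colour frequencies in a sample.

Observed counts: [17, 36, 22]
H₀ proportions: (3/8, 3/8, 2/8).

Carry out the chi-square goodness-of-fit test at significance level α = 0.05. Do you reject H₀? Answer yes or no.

n = 75; E_i = n·p_i = [28.12, 28.12, 18.75]
χ² = (17−28.12)²/28.12 + (36−28.12)²/28.12 + (22−18.75)²/18.75 = 7.1689
df = 2
p-value (upper-tail) = 0.02775
At α=0.05: p < α → reject H₀

reject H₀: yes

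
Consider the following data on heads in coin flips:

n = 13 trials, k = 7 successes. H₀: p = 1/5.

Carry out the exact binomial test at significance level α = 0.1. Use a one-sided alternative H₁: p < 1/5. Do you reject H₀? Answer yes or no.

Exact binomial: n=13, k=7, p₀=1/5=0.2000
P(X≤7) from Σ C(n,i)·p₀^i·(1−p₀)^(n−i)
p-value (one-sided, H₁ less) = 0.99875
At α=0.1: p ≥ α → fail to reject H₀

reject H₀: no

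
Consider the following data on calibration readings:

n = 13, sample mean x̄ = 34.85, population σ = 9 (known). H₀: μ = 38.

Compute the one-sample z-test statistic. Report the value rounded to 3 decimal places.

test statistic = -1.262

SE = σ/√n = 9/√13 = 2.4962
z = (x̄−μ₀)/SE = (34.85−38)/2.4962 = -1.2619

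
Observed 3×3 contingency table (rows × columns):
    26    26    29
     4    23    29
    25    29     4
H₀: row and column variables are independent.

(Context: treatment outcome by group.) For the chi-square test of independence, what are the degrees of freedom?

df = (r−1)(c−1) = (3−1)·(3−1) = 4

degrees of freedom = 4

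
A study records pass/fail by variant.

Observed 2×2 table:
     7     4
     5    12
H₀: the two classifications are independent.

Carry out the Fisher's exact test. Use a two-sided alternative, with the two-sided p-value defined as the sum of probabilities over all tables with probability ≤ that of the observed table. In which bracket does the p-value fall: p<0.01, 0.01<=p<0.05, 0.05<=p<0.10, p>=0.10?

Margins: r₁=11, r₂=17, c₁=12, c₂=16, n=28
p_obs = C(11,7)·C(17,5)/C(28,12); sum pmf over tables with pmf ≤ p_obs
p-value (two-sided) = 0.12115
→ bracket: p>=0.10

p-value bracket: p>=0.10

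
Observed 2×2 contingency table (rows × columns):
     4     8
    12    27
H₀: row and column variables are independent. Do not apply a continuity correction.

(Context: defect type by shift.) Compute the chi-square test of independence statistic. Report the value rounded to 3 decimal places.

test statistic = 0.028

Row totals [12, 39], col totals [16, 35], n=51
χ² = (4−3.76)²/3.76 + (8−8.24)²/8.24 + (12−12.24)²/12.24 + (27−26.76)²/26.76 = 0.0280
df = 1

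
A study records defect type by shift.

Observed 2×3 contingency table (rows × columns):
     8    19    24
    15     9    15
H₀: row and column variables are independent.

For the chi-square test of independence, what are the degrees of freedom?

degrees of freedom = 2

df = (r−1)(c−1) = (2−1)·(3−1) = 2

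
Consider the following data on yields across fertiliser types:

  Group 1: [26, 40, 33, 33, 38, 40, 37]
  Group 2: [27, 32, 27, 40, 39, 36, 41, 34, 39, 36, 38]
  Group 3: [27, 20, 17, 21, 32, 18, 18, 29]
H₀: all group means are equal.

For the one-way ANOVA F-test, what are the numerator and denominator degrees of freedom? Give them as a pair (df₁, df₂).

k = 3 groups, N = 26 total
df = (k−1, N−k) = (3−1, 26−3) = (2, 23)

degrees of freedom = [2, 23]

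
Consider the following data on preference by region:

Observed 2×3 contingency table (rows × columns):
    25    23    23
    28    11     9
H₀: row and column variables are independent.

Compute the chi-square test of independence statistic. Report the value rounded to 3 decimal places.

Row totals [71, 48], col totals [53, 34, 32], n=119
χ² = (25−31.62)²/31.62 + (23−20.29)²/20.29 + (23−19.09)²/19.09 + (28−21.38)²/21.38 + (11−13.71)²/13.71 + (9−12.91)²/12.91 = 6.3208
df = 2

test statistic = 6.321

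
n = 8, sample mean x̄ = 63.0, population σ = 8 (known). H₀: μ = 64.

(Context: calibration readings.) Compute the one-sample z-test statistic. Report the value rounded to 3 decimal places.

SE = σ/√n = 8/√8 = 2.8284
z = (x̄−μ₀)/SE = (63.0−64)/2.8284 = -0.3536

test statistic = -0.354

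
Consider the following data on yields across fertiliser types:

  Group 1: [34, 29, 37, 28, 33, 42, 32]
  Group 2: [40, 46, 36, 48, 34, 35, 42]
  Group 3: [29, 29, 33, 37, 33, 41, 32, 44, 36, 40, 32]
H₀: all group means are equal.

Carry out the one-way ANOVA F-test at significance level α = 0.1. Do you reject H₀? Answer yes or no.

Group means [33.57, 40.14, 35.09], grand mean 36.080
SSB = Σnᵢ(x̄ᵢ−x̄)² = 170.359; SSW = ΣΣ(x−x̄ᵢ)² = 563.481
MSB = 170.359/2 = 85.1797; MSW = 563.481/22 = 25.6128
F = MSB/MSW = 3.3257
df = (2, 22)
p-value (upper-tail) = 0.05471
At α=0.1: p < α → reject H₀

reject H₀: yes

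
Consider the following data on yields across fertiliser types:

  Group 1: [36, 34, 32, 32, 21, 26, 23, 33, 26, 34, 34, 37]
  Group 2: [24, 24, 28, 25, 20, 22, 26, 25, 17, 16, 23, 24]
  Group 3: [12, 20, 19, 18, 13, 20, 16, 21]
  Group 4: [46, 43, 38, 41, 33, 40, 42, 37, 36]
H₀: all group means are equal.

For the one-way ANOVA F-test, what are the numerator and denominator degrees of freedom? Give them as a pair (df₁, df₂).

k = 4 groups, N = 41 total
df = (k−1, N−k) = (4−1, 41−4) = (3, 37)

degrees of freedom = [3, 37]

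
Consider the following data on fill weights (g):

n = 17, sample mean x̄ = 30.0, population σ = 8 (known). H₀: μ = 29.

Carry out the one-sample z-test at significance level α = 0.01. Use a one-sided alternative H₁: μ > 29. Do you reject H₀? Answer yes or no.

reject H₀: no

SE = σ/√n = 8/√17 = 1.9403
z = (x̄−μ₀)/SE = (30.0−29)/1.9403 = 0.5154
p-value (one-sided, H₁ greater) = 0.30314
At α=0.01: p ≥ α → fail to reject H₀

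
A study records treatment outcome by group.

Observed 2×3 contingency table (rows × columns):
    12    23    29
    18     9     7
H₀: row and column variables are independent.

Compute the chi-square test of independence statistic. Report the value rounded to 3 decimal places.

test statistic = 12.784

Row totals [64, 34], col totals [30, 32, 36], n=98
χ² = (12−19.59)²/19.59 + (23−20.90)²/20.90 + (29−23.51)²/23.51 + (18−10.41)²/10.41 + (9−11.10)²/11.10 + (7−12.49)²/12.49 = 12.7837
df = 2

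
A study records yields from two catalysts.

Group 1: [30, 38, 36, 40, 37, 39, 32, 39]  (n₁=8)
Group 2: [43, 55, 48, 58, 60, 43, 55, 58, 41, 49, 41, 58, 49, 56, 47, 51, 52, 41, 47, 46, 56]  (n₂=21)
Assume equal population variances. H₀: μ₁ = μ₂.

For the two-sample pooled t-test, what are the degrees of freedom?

df = n₁ + n₂ − 2 = 8 + 21 − 2 = 27

degrees of freedom = 27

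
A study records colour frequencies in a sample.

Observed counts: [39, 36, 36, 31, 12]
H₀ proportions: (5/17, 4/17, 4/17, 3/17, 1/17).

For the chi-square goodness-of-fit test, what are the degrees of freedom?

df = k − 1 = 5 − 1 = 4

degrees of freedom = 4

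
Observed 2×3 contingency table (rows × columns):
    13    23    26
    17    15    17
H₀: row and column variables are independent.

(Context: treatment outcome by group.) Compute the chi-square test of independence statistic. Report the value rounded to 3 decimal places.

test statistic = 2.615

Row totals [62, 49], col totals [30, 38, 43], n=111
χ² = (13−16.76)²/16.76 + (23−21.23)²/21.23 + (26−24.02)²/24.02 + (17−13.24)²/13.24 + (15−16.77)²/16.77 + (17−18.98)²/18.98 = 2.6146
df = 2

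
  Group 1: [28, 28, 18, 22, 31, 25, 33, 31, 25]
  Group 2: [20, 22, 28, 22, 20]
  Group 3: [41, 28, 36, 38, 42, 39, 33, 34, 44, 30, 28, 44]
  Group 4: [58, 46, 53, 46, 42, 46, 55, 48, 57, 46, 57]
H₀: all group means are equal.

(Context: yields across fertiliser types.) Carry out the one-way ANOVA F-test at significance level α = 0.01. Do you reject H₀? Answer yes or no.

reject H₀: yes

Group means [26.78, 22.40, 36.42, 50.36], grand mean 36.324
SSB = Σnᵢ(x̄ᵢ−x̄)² = 3957.890; SSW = ΣΣ(x−x̄ᵢ)² = 930.218
MSB = 3957.890/3 = 1319.2968; MSW = 930.218/33 = 28.1884
F = MSB/MSW = 46.8028
df = (3, 33)
p-value (upper-tail) = 0.00000
At α=0.01: p < α → reject H₀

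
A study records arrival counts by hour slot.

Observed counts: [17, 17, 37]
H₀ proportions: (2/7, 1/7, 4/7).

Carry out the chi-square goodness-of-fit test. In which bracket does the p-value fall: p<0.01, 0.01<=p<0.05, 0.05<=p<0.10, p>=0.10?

n = 71; E_i = n·p_i = [20.29, 10.14, 40.57]
χ² = (17−20.29)²/20.29 + (17−10.14)²/10.14 + (37−40.57)²/40.57 = 5.4824
df = 2
p-value (upper-tail) = 0.06449
→ bracket: 0.05<=p<0.10

p-value bracket: 0.05<=p<0.10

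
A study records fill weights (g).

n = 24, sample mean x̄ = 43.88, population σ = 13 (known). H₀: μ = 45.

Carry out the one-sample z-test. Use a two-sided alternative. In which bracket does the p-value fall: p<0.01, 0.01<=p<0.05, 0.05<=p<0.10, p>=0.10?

SE = σ/√n = 13/√24 = 2.6536
z = (x̄−μ₀)/SE = (43.88−45)/2.6536 = -0.4221
p-value (two-sided) = 0.67298
→ bracket: p>=0.10

p-value bracket: p>=0.10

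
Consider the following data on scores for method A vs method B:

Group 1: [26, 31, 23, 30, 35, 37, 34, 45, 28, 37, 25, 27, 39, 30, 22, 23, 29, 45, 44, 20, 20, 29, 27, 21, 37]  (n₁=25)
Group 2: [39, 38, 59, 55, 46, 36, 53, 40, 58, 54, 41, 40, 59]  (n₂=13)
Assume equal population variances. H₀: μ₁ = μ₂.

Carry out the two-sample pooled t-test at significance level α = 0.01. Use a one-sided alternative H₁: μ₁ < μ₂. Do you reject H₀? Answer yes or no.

reject H₀: yes

x̄₁=30.560, s₁=7.682, n₁=25
x̄₂=47.538, s₂=8.922, n₂=13
s_p² = [24·7.682² + 12·8.922²]/36 = 65.8720
SE = √(s_p²·(1/25+1/13)) = 2.7752
t = (30.560−47.538)/2.7752 = -6.1178
df = 36
p-value (one-sided, H₁ less) = 0.00000
At α=0.01: p < α → reject H₀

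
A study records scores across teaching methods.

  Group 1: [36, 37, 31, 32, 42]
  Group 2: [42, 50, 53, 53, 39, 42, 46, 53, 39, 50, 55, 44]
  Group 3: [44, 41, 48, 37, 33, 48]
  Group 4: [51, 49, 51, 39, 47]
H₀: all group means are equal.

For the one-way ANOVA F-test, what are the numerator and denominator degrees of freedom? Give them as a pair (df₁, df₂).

k = 4 groups, N = 28 total
df = (k−1, N−k) = (4−1, 28−4) = (3, 24)

degrees of freedom = [3, 24]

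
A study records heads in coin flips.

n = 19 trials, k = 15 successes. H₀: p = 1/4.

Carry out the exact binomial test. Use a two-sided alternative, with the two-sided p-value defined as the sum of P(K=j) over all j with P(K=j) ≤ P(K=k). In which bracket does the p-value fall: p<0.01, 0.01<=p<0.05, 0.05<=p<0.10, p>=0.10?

Exact binomial: n=19, k=15, p₀=1/4=0.2500
P(X=j) = C(n,j)·p₀^j·(1−p₀)^(n−j); p = Σ P(X=j) over j with P(X=j) ≤ P(X=15)
p-value (two-sided) = 0.00000
→ bracket: p<0.01

p-value bracket: p<0.01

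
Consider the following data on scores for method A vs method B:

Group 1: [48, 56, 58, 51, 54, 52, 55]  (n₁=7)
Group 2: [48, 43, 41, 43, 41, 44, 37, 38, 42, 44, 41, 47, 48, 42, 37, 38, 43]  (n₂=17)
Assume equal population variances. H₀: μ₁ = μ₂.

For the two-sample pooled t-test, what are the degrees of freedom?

degrees of freedom = 22

df = n₁ + n₂ − 2 = 7 + 17 − 2 = 22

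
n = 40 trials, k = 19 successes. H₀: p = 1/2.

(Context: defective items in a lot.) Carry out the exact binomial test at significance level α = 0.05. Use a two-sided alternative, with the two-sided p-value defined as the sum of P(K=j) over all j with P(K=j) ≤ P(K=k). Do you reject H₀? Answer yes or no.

reject H₀: no

Exact binomial: n=40, k=19, p₀=1/2=0.5000
P(X=j) = C(n,j)·p₀^j·(1−p₀)^(n−j); p = Σ P(X=j) over j with P(X=j) ≤ P(X=19)
p-value (two-sided) = 0.87463
At α=0.05: p ≥ α → fail to reject H₀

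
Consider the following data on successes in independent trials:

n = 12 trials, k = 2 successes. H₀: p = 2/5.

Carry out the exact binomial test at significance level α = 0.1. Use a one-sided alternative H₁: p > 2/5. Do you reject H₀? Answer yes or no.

Exact binomial: n=12, k=2, p₀=2/5=0.4000
P(X≥2) from Σ C(n,i)·p₀^i·(1−p₀)^(n−i)
p-value (one-sided, H₁ greater) = 0.98041
At α=0.1: p ≥ α → fail to reject H₀

reject H₀: no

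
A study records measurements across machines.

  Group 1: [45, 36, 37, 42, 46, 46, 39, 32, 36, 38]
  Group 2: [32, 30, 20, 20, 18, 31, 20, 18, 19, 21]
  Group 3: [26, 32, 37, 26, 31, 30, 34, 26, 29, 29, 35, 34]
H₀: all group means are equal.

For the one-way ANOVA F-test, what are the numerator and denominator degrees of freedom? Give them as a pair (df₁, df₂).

k = 3 groups, N = 32 total
df = (k−1, N−k) = (3−1, 32−3) = (2, 29)

degrees of freedom = [2, 29]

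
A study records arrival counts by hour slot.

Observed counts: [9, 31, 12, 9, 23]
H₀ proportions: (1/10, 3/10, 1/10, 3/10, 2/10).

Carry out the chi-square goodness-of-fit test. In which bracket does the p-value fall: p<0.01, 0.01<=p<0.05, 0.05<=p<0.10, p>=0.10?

n = 84; E_i = n·p_i = [8.40, 25.20, 8.40, 25.20, 16.80]
χ² = (9−8.40)²/8.40 + (31−25.20)²/25.20 + (12−8.40)²/8.40 + (9−25.20)²/25.20 + (23−16.80)²/16.80 = 15.6230
df = 4
p-value (upper-tail) = 0.00357
→ bracket: p<0.01

p-value bracket: p<0.01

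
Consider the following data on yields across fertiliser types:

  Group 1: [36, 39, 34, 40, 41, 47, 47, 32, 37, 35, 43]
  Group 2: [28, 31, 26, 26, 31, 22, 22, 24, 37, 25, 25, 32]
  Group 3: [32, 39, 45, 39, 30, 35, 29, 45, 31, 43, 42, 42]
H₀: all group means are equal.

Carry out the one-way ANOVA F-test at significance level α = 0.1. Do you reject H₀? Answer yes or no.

reject H₀: yes

Group means [39.18, 27.42, 37.67], grand mean 34.629
SSB = Σnᵢ(x̄ᵢ−x̄)² = 962.952; SSW = ΣΣ(x−x̄ᵢ)² = 871.220
MSB = 962.952/2 = 481.4759; MSW = 871.220/32 = 27.2256
F = MSB/MSW = 17.6847
df = (2, 32)
p-value (upper-tail) = 0.00001
At α=0.1: p < α → reject H₀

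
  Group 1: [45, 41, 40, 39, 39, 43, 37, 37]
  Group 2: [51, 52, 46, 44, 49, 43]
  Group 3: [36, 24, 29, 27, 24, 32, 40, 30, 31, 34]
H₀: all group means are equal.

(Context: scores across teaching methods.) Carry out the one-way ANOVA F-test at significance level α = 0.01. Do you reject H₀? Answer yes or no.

reject H₀: yes

Group means [40.12, 47.50, 30.70], grand mean 38.042
SSB = Σnᵢ(x̄ᵢ−x̄)² = 1110.483; SSW = ΣΣ(x−x̄ᵢ)² = 358.475
MSB = 1110.483/2 = 555.2417; MSW = 358.475/21 = 17.0702
F = MSB/MSW = 32.5269
df = (2, 21)
p-value (upper-tail) = 0.00000
At α=0.01: p < α → reject H₀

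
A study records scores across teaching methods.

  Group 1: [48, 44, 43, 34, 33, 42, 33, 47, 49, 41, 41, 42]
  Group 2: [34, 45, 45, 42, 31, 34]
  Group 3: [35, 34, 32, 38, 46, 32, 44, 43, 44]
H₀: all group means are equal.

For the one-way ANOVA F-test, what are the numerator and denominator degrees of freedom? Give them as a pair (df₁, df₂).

degrees of freedom = [2, 24]

k = 3 groups, N = 27 total
df = (k−1, N−k) = (3−1, 27−3) = (2, 24)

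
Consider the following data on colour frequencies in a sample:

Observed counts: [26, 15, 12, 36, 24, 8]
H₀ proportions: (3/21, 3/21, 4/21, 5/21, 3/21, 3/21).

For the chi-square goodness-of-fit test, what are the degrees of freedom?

degrees of freedom = 5

df = k − 1 = 6 − 1 = 5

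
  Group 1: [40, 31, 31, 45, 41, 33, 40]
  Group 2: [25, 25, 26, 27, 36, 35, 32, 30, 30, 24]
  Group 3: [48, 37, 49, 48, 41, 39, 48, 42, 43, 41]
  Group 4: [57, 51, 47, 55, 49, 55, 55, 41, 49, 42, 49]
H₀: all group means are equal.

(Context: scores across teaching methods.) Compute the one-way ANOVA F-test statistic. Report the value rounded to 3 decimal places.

Group means [37.29, 29.00, 43.60, 50.00], grand mean 40.447
SSB = Σnᵢ(x̄ᵢ−x̄)² = 2483.566; SSW = ΣΣ(x−x̄ᵢ)² = 801.829
MSB = 2483.566/3 = 827.8554; MSW = 801.829/34 = 23.5832
F = MSB/MSW = 35.1036
df = (3, 34)

test statistic = 35.104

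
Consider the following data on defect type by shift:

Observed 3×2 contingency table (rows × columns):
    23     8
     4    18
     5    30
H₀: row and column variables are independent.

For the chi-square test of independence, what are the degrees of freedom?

degrees of freedom = 2

df = (r−1)(c−1) = (3−1)·(2−1) = 2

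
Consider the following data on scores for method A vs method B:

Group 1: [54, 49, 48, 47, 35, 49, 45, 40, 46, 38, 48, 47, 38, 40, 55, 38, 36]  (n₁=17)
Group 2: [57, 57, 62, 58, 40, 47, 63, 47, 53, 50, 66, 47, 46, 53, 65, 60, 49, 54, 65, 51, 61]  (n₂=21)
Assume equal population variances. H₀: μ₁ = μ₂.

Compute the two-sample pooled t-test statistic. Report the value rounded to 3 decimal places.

test statistic = -4.684

x̄₁=44.294, s₁=6.172, n₁=17
x̄₂=54.810, s₂=7.400, n₂=21
s_p² = [16·6.172² + 20·7.400²]/36 = 47.3547
SE = √(s_p²·(1/17+1/21)) = 2.2451
t = (44.294−54.810)/2.2451 = -4.6837
df = 36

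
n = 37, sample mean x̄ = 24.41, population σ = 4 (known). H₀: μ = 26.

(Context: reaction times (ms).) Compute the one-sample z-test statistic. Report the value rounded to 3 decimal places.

test statistic = -2.418

SE = σ/√n = 4/√37 = 0.6576
z = (x̄−μ₀)/SE = (24.41−26)/0.6576 = -2.4179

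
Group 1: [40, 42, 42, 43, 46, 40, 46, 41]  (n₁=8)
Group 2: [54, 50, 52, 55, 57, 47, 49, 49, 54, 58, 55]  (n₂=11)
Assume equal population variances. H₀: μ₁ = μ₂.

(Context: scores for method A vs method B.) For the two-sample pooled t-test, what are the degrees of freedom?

degrees of freedom = 17

df = n₁ + n₂ − 2 = 8 + 11 − 2 = 17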